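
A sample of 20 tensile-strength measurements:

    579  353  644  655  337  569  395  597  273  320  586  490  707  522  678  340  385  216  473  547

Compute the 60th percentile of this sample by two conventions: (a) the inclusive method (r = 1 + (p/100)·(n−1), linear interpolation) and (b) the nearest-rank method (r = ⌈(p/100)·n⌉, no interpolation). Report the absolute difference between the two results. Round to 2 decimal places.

Sorted: 216, 273, 320, 337, 340, 353, 385, 395, 473, 490, 522, 547, 569, 579, 586, 597, 644, 655, 678, 707.
n = 20.
(a) r = 12.4; between ranks 12 (547) and 13 (569): 555.8.
(b) the nearest-rank method: rank 12 → 547.
|555.8 − 547| = 8.8.

8.80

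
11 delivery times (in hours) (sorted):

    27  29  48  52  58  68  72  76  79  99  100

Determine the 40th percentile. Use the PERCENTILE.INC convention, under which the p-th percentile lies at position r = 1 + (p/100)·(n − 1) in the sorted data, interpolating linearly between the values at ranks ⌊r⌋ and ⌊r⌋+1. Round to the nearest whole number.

58

n = 11.
r = 1 + (40/100)·(11 − 1) = 1 + 4 = 5.
r is an integer, so P40 is the value at rank 5: 58.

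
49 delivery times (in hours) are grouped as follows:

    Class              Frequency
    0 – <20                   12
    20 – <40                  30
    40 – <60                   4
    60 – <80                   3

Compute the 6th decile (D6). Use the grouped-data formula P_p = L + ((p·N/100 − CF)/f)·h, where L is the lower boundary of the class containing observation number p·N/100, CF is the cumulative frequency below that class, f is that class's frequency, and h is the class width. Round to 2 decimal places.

N = 49; target position k = 60/100 · 49 = 29.4.
Cumulative frequencies: 12, 42, 46, 49.
Observation 29.4 falls in the class 20 – <40.
L = 20, CF = 12, f = 30, h = 20.
P60 = 20 + ((29.4 − 12)/30)·20 = 20 + 11.6 = 31.6.

31.60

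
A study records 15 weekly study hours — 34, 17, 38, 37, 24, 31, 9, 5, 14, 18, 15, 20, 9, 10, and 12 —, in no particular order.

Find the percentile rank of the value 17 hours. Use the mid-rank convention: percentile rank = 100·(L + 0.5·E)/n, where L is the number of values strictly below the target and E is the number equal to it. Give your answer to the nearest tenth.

Sorted: 5, 9, 9, 10, 12, 14, 15, 17, 18, 20, 24, 31, 34, 37, 38.
Count below 17: L = 7; count equal: E = 1; n = 15.
Percentile rank = 100·(7 + 0.5·1)/15 = 100·7.5/15 = 50.

50.0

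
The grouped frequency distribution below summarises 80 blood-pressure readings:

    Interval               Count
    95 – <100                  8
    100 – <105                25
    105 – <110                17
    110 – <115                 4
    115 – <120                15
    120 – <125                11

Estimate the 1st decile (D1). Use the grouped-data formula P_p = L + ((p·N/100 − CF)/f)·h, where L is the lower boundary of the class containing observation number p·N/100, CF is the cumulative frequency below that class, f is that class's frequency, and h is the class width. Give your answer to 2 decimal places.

100.00

N = 80; target position k = 10/100 · 80 = 8.
Cumulative frequencies: 8, 33, 50, 54, 69, 80.
Observation 8 falls in the class 95 – <100.
L = 95, CF = 0, f = 8, h = 5.
P10 = 95 + ((8 − 0)/8)·5 = 95 + 5 = 100.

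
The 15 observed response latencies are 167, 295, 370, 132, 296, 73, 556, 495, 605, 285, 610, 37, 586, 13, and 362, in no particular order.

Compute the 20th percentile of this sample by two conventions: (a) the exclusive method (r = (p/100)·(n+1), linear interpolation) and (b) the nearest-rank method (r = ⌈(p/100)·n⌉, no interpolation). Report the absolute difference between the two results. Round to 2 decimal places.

Sorted: 13, 37, 73, 132, 167, 285, 295, 296, 362, 370, 495, 556, 586, 605, 610.
n = 15.
(a) r = 3.2; between ranks 3 (73) and 4 (132): 84.8.
(b) the nearest-rank method: rank 3 → 73.
|84.8 − 73| = 11.8.

11.80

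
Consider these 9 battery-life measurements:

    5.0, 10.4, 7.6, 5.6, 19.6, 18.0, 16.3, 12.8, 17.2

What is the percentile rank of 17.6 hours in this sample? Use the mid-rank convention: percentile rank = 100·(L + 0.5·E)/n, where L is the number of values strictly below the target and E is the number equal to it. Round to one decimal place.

Sorted: 5.0, 5.6, 7.6, 10.4, 12.8, 16.3, 17.2, 18.0, 19.6.
Count below 17.6: L = 7; count equal: E = 0; n = 9.
Percentile rank = 100·(7 + 0.5·0)/9 = 100·7/9 = 77.78.

77.8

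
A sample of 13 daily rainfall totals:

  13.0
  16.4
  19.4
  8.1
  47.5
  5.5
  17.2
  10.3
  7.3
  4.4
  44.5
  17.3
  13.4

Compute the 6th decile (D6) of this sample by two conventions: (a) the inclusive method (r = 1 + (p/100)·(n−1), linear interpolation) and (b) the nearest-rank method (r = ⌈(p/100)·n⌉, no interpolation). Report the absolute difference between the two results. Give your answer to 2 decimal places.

0.16

Sorted: 4.4, 5.5, 7.3, 8.1, 10.3, 13.0, 13.4, 16.4, 17.2, 17.3, 19.4, 44.5, 47.5.
n = 13.
(a) r = 8.2; between ranks 8 (16.4) and 9 (17.2): 16.56.
(b) the nearest-rank method: rank 8 → 16.4.
|16.56 − 16.4| = 0.16.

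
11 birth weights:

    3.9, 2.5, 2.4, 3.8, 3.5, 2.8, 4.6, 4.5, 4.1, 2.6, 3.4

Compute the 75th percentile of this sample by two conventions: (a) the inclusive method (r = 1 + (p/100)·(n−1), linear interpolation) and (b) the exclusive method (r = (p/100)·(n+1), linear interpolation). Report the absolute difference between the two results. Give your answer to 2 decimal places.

0.10

Sorted: 2.4, 2.5, 2.6, 2.8, 3.4, 3.5, 3.8, 3.9, 4.1, 4.5, 4.6.
n = 11.
(a) r = 8.5; between ranks 8 (3.9) and 9 (4.1): 4.
(b) r = 9 → value at rank 9 = 4.1.
|4 − 4.1| = 0.1.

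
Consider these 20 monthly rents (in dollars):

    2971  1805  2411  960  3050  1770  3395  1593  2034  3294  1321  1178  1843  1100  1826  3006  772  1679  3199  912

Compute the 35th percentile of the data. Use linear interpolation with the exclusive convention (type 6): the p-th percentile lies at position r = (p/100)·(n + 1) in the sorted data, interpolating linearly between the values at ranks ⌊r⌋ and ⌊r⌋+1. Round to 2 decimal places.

1623.10

Sorted: 772, 912, 960, 1100, 1178, 1321, 1593, 1679, 1770, 1805, 1826, 1843, 2034, 2411, 2971, 3006, 3050, 3199, 3294, 3395.
n = 20.
r = (35/100)·(20 + 1) = 7.35.
Rank 7 is 1593 and rank 8 is 1679.
Interpolate: 1593 + 0.35·(1679 − 1593) = 1593 + 0.35·86 = 1623.1.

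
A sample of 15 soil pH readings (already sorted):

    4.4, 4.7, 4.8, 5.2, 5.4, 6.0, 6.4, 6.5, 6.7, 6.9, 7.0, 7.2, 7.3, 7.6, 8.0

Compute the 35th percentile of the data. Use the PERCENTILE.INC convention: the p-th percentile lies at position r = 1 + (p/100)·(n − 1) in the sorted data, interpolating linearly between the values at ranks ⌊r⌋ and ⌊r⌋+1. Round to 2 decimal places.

5.94

n = 15.
r = 1 + (35/100)·(15 − 1) = 1 + 4.9 = 5.9.
Rank 5 is 5.4 and rank 6 is 6.0.
Interpolate: 5.4 + 0.9·(6.0 − 5.4) = 5.4 + 0.9·0.6 = 5.94.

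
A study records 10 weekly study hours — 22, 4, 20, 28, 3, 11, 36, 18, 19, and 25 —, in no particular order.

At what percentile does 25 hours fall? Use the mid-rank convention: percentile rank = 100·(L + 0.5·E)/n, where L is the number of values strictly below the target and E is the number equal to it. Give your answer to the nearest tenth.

75.0

Sorted: 3, 4, 11, 18, 19, 20, 22, 25, 28, 36.
Count below 25: L = 7; count equal: E = 1; n = 10.
Percentile rank = 100·(7 + 0.5·1)/10 = 100·7.5/10 = 75.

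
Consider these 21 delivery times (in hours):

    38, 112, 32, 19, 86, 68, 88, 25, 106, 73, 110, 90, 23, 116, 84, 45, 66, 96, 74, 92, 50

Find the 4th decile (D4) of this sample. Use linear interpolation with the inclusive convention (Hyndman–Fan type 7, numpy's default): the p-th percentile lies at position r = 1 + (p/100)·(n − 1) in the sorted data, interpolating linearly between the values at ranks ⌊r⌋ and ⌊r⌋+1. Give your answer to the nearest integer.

Sorted: 19, 23, 25, 32, 38, 45, 50, 66, 68, 73, 74, 84, 86, 88, 90, 92, 96, 106, 110, 112, 116.
n = 21.
r = 1 + (40/100)·(21 − 1) = 1 + 8 = 9.
r is an integer, so P40 is the value at rank 9: 68.

68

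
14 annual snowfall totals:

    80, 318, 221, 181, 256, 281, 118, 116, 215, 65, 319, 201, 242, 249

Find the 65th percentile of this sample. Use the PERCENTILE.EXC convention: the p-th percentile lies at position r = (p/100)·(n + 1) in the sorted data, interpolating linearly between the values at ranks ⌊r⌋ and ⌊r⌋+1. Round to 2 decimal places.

Sorted: 65, 80, 116, 118, 181, 201, 215, 221, 242, 249, 256, 281, 318, 319.
n = 14.
r = (65/100)·(14 + 1) = 9.75.
Rank 9 is 242 and rank 10 is 249.
Interpolate: 242 + 0.75·(249 − 242) = 242 + 0.75·7 = 247.25.

247.25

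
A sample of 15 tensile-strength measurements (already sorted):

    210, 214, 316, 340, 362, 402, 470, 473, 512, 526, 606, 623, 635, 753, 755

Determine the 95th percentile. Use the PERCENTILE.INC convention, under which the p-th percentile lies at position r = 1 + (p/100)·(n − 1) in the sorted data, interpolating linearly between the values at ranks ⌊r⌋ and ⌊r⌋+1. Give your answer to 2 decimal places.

753.60

n = 15.
r = 1 + (95/100)·(15 − 1) = 1 + 13.3 = 14.3.
Rank 14 is 753 and rank 15 is 755.
Interpolate: 753 + 0.3·(755 − 753) = 753 + 0.3·2 = 753.6.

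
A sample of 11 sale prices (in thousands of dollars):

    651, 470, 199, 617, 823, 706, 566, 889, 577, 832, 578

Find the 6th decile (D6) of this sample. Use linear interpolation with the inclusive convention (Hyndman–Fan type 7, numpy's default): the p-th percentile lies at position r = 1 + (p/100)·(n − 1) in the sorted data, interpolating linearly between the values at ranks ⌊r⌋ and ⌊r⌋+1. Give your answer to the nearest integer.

651

Sorted: 199, 470, 566, 577, 578, 617, 651, 706, 823, 832, 889.
n = 11.
r = 1 + (60/100)·(11 − 1) = 1 + 6 = 7.
r is an integer, so P60 is the value at rank 7: 651.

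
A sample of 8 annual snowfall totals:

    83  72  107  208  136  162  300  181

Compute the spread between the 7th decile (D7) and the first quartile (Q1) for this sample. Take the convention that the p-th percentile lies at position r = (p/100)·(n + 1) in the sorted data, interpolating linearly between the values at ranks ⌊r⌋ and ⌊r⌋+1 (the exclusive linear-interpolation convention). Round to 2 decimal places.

100.10

Sorted: 72, 83, 107, 136, 162, 181, 208, 300.
n = 8.
P25: r = 2.25; ranks 2–3 are 83, 107; interpolating gives 89.
P70: r = 6.3; ranks 6–7 are 181, 208; interpolating gives 189.1.
Difference: 189.1 − 89 = 100.1.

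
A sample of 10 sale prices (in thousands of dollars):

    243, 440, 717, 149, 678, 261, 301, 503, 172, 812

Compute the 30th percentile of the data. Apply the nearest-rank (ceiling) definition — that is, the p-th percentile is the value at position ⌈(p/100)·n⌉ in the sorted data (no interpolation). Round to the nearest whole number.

Sorted: 149, 172, 243, 261, 301, 440, 503, 678, 717, 812.
n = 10.
Position = ⌈30/100 · 10⌉ = ⌈3⌉ = 3.
The value at rank 3 is 243.

243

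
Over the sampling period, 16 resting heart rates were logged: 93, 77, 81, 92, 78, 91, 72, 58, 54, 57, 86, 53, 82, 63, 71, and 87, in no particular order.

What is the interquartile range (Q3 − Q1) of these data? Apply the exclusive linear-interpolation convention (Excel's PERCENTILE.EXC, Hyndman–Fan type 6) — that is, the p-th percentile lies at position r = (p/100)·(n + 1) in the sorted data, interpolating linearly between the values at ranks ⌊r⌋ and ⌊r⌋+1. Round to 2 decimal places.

Sorted: 53, 54, 57, 58, 63, 71, 72, 77, 78, 81, 82, 86, 87, 91, 92, 93.
n = 16.
P25: r = 4.25; ranks 4–5 are 58, 63; interpolating gives 59.25.
P75: r = 12.75; ranks 12–13 are 86, 87; interpolating gives 86.75.
Difference: 86.75 − 59.25 = 27.5.

27.50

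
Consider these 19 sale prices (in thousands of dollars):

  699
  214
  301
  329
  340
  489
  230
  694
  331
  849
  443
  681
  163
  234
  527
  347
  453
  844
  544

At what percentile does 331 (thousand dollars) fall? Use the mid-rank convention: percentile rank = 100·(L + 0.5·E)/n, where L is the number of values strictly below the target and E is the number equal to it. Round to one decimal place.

34.2

Sorted: 163, 214, 230, 234, 301, 329, 331, 340, 347, 443, 453, 489, 527, 544, 681, 694, 699, 844, 849.
Count below 331: L = 6; count equal: E = 1; n = 19.
Percentile rank = 100·(6 + 0.5·1)/19 = 100·6.5/19 = 34.21.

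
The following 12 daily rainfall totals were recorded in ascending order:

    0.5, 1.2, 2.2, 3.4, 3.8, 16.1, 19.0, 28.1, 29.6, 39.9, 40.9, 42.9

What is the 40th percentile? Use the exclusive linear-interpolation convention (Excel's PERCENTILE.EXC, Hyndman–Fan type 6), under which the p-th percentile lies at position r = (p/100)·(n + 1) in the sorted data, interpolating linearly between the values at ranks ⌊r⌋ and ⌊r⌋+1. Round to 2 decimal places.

6.26

n = 12.
r = (40/100)·(12 + 1) = 5.2.
Rank 5 is 3.8 and rank 6 is 16.1.
Interpolate: 3.8 + 0.2·(16.1 − 3.8) = 3.8 + 0.2·12.3 = 6.26.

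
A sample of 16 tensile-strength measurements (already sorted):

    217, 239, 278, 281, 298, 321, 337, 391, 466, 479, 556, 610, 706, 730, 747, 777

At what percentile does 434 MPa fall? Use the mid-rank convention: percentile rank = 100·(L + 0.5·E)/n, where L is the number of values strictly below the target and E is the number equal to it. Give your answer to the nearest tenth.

Count below 434: L = 8; count equal: E = 0; n = 16.
Percentile rank = 100·(8 + 0.5·0)/16 = 100·8/16 = 50.

50.0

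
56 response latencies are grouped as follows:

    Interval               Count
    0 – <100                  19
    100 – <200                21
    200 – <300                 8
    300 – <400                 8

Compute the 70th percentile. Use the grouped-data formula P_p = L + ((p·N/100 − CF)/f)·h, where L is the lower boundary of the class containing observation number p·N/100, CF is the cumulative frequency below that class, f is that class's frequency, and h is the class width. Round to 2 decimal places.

N = 56; target position k = 70/100 · 56 = 39.2.
Cumulative frequencies: 19, 40, 48, 56.
Observation 39.2 falls in the class 100 – <200.
L = 100, CF = 19, f = 21, h = 100.
P70 = 100 + ((39.2 − 19)/21)·100 = 100 + 96.1905 = 196.19.

196.19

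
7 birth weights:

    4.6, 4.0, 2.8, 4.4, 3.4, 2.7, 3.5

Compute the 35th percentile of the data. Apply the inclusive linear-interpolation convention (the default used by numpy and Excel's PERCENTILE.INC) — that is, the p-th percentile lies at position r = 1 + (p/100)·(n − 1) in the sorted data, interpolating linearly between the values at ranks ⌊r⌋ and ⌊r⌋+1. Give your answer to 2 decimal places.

3.41

Sorted: 2.7, 2.8, 3.4, 3.5, 4.0, 4.4, 4.6.
n = 7.
r = 1 + (35/100)·(7 − 1) = 1 + 2.1 = 3.1.
Rank 3 is 3.4 and rank 4 is 3.5.
Interpolate: 3.4 + 0.1·(3.5 − 3.4) = 3.4 + 0.1·0.1 = 3.41.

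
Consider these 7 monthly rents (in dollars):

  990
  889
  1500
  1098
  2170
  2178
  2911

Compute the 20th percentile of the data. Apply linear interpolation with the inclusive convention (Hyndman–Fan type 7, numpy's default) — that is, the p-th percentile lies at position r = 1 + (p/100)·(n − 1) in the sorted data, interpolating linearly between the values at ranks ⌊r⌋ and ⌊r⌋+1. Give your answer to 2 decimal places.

1011.60

Sorted: 889, 990, 1098, 1500, 2170, 2178, 2911.
n = 7.
r = 1 + (20/100)·(7 − 1) = 1 + 1.2 = 2.2.
Rank 2 is 990 and rank 3 is 1098.
Interpolate: 990 + 0.2·(1098 − 990) = 990 + 0.2·108 = 1011.6.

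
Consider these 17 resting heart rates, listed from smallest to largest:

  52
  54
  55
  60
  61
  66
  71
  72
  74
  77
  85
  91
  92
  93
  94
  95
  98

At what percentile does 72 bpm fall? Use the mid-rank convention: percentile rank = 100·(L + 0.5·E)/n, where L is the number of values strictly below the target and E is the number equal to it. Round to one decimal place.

44.1

Count below 72: L = 7; count equal: E = 1; n = 17.
Percentile rank = 100·(7 + 0.5·1)/17 = 100·7.5/17 = 44.12.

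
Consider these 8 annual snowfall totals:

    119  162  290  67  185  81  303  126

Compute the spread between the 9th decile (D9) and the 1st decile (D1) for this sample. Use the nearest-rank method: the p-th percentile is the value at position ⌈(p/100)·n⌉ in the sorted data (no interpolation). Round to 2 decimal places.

236.00

Sorted: 67, 81, 119, 126, 162, 185, 290, 303.
n = 8.
P10: rank ⌈10/100·8⌉ = 1 → 67.
P90: rank ⌈90/100·8⌉ = 8 → 303.
Difference: 303 − 67 = 236.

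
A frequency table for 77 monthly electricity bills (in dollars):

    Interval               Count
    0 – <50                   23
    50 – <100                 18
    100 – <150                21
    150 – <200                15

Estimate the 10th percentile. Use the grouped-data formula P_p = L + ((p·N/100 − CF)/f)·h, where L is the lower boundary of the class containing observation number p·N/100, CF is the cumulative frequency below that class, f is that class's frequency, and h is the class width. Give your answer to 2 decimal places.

16.74

N = 77; target position k = 10/100 · 77 = 7.7.
Cumulative frequencies: 23, 41, 62, 77.
Observation 7.7 falls in the class 0 – <50.
L = 0, CF = 0, f = 23, h = 50.
P10 = 0 + ((7.7 − 0)/23)·50 = 0 + 16.7391 = 16.7391.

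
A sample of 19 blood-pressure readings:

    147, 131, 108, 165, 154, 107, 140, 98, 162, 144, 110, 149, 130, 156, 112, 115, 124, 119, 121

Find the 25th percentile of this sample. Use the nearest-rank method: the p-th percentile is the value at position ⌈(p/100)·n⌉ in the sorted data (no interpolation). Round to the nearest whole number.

112

Sorted: 98, 107, 108, 110, 112, 115, 119, 121, 124, 130, 131, 140, 144, 147, 149, 154, 156, 162, 165.
n = 19.
Position = ⌈25/100 · 19⌉ = ⌈4.75⌉ = 5.
The value at rank 5 is 112.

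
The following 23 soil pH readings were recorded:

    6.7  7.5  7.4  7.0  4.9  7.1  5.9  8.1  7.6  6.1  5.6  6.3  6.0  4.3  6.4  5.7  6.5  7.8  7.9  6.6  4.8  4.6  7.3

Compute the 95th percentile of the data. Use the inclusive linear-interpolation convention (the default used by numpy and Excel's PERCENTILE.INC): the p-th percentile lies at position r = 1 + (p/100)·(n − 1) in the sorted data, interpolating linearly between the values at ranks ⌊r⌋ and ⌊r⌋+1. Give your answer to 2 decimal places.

Sorted: 4.3, 4.6, 4.8, 4.9, 5.6, 5.7, 5.9, 6.0, 6.1, 6.3, 6.4, 6.5, 6.6, 6.7, 7.0, 7.1, 7.3, 7.4, 7.5, 7.6, 7.8, 7.9, 8.1.
n = 23.
r = 1 + (95/100)·(23 − 1) = 1 + 20.9 = 21.9.
Rank 21 is 7.8 and rank 22 is 7.9.
Interpolate: 7.8 + 0.9·(7.9 − 7.8) = 7.8 + 0.9·0.1 = 7.89.

7.89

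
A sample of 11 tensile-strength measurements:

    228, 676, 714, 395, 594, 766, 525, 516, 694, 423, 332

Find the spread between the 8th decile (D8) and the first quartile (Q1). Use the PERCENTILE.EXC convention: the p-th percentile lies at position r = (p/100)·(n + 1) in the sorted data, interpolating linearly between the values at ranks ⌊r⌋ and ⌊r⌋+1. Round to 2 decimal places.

Sorted: 228, 332, 395, 423, 516, 525, 594, 676, 694, 714, 766.
n = 11.
P25: r = 3 (integer) → 395.
P80: r = 9.6; ranks 9–10 are 694, 714; interpolating gives 706.
Difference: 706 − 395 = 311.

311.00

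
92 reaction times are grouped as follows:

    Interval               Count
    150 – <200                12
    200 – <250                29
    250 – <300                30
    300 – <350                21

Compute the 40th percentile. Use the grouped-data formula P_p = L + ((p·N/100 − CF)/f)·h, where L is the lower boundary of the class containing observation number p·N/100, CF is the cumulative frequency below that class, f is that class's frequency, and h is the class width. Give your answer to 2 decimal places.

N = 92; target position k = 40/100 · 92 = 36.8.
Cumulative frequencies: 12, 41, 71, 92.
Observation 36.8 falls in the class 200 – <250.
L = 200, CF = 12, f = 29, h = 50.
P40 = 200 + ((36.8 − 12)/29)·50 = 200 + 42.7586 = 242.759.

242.76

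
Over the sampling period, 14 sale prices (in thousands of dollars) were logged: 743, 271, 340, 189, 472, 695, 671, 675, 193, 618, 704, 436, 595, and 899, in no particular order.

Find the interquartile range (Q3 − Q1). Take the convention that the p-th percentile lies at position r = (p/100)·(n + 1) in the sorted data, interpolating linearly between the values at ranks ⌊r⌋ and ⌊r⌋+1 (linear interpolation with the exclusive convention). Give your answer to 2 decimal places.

374.50

Sorted: 189, 193, 271, 340, 436, 472, 595, 618, 671, 675, 695, 704, 743, 899.
n = 14.
P25: r = 3.75; ranks 3–4 are 271, 340; interpolating gives 322.75.
P75: r = 11.25; ranks 11–12 are 695, 704; interpolating gives 697.25.
Difference: 697.25 − 322.75 = 374.5.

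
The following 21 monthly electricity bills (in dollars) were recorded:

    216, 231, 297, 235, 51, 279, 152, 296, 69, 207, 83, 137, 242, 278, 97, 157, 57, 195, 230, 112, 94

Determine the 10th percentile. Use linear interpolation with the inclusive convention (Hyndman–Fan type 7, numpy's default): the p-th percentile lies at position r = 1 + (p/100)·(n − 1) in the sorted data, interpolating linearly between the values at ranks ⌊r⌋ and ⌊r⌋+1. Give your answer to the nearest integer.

Sorted: 51, 57, 69, 83, 94, 97, 112, 137, 152, 157, 195, 207, 216, 230, 231, 235, 242, 278, 279, 296, 297.
n = 21.
r = 1 + (10/100)·(21 − 1) = 1 + 2 = 3.
r is an integer, so P10 is the value at rank 3: 69.

69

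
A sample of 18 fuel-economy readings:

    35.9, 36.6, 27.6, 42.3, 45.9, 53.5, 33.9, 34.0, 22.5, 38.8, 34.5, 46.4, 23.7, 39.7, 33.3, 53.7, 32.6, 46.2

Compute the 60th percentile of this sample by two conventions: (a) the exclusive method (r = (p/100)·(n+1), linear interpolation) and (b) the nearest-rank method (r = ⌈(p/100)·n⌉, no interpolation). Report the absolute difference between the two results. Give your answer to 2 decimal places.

Sorted: 22.5, 23.7, 27.6, 32.6, 33.3, 33.9, 34.0, 34.5, 35.9, 36.6, 38.8, 39.7, 42.3, 45.9, 46.2, 46.4, 53.5, 53.7.
n = 18.
(a) r = 11.4; between ranks 11 (38.8) and 12 (39.7): 39.16.
(b) the nearest-rank method: rank 11 → 38.8.
|39.16 − 38.8| = 0.36.

0.36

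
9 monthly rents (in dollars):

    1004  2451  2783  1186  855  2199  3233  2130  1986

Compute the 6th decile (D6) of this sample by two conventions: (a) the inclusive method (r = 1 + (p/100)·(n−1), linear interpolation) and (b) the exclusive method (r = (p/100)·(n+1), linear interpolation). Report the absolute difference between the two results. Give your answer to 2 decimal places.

13.80

Sorted: 855, 1004, 1186, 1986, 2130, 2199, 2451, 2783, 3233.
n = 9.
(a) r = 5.8; between ranks 5 (2130) and 6 (2199): 2185.2.
(b) r = 6 → value at rank 6 = 2199.
|2185.2 − 2199| = 13.8.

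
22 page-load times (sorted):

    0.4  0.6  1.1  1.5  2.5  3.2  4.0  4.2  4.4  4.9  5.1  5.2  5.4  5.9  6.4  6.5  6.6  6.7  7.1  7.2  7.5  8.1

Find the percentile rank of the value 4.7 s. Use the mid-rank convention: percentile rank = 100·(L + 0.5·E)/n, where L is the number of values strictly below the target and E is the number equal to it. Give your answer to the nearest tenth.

Count below 4.7: L = 9; count equal: E = 0; n = 22.
Percentile rank = 100·(9 + 0.5·0)/22 = 100·9/22 = 40.91.

40.9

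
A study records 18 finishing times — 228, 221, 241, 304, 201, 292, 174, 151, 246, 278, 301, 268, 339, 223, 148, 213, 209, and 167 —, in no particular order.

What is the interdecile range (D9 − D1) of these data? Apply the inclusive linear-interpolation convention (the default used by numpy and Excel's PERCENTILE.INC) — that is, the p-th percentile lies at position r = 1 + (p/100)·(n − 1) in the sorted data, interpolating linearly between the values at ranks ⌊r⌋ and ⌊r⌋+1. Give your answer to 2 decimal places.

139.70

Sorted: 148, 151, 167, 174, 201, 209, 213, 221, 223, 228, 241, 246, 268, 278, 292, 301, 304, 339.
n = 18.
P10: r = 2.7; ranks 2–3 are 151, 167; interpolating gives 162.2.
P90: r = 16.3; ranks 16–17 are 301, 304; interpolating gives 301.9.
Difference: 301.9 − 162.2 = 139.7.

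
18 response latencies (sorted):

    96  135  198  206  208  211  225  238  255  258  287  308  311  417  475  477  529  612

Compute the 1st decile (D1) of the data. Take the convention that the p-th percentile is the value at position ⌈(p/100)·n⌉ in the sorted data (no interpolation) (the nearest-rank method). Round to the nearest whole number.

n = 18.
Position = ⌈10/100 · 18⌉ = ⌈1.8⌉ = 2.
The value at rank 2 is 135.

135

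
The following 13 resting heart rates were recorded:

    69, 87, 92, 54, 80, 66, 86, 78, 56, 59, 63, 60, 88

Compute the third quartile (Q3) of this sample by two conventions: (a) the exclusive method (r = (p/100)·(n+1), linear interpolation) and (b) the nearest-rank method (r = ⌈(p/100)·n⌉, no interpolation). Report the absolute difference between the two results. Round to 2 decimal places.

Sorted: 54, 56, 59, 60, 63, 66, 69, 78, 80, 86, 87, 88, 92.
n = 13.
(a) r = 10.5; between ranks 10 (86) and 11 (87): 86.5.
(b) the nearest-rank method: rank 10 → 86.
|86.5 − 86| = 0.5.

0.50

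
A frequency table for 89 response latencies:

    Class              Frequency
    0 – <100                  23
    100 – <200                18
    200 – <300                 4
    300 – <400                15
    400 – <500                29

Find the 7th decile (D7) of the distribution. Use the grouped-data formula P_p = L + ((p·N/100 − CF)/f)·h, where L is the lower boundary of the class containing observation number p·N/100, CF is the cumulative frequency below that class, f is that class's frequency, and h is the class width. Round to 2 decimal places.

N = 89; target position k = 70/100 · 89 = 62.3.
Cumulative frequencies: 23, 41, 45, 60, 89.
Observation 62.3 falls in the class 400 – <500.
L = 400, CF = 60, f = 29, h = 100.
P70 = 400 + ((62.3 − 60)/29)·100 = 400 + 7.93103 = 407.931.

407.93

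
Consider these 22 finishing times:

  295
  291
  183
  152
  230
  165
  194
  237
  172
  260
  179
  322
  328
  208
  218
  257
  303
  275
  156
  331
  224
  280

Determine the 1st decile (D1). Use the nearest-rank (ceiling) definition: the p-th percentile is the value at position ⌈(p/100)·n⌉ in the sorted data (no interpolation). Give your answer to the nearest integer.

Sorted: 152, 156, 165, 172, 179, 183, 194, 208, 218, 224, 230, 237, 257, 260, 275, 280, 291, 295, 303, 322, 328, 331.
n = 22.
Position = ⌈10/100 · 22⌉ = ⌈2.2⌉ = 3.
The value at rank 3 is 165.

165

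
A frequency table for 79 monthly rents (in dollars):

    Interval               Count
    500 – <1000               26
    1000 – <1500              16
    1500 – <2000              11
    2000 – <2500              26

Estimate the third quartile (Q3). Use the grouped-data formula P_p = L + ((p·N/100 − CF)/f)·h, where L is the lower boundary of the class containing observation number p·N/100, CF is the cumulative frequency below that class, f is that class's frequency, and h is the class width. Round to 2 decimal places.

2120.19

N = 79; target position k = 75/100 · 79 = 59.25.
Cumulative frequencies: 26, 42, 53, 79.
Observation 59.25 falls in the class 2000 – <2500.
L = 2000, CF = 53, f = 26, h = 500.
P75 = 2000 + ((59.25 − 53)/26)·500 = 2000 + 120.192 = 2120.19.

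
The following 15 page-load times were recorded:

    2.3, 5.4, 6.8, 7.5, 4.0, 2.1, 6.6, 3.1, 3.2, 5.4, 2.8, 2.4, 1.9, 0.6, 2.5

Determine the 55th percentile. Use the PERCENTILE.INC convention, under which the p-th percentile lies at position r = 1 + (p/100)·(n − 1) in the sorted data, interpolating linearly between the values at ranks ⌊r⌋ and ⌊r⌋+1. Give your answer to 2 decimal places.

Sorted: 0.6, 1.9, 2.1, 2.3, 2.4, 2.5, 2.8, 3.1, 3.2, 4.0, 5.4, 5.4, 6.6, 6.8, 7.5.
n = 15.
r = 1 + (55/100)·(15 − 1) = 1 + 7.7 = 8.7.
Rank 8 is 3.1 and rank 9 is 3.2.
Interpolate: 3.1 + 0.7·(3.2 − 3.1) = 3.1 + 0.7·0.1 = 3.17.

3.17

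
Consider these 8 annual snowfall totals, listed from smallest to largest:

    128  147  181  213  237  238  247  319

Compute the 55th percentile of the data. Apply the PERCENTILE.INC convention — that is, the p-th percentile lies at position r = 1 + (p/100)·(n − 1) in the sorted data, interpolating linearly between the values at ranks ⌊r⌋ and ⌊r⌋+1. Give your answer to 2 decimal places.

n = 8.
r = 1 + (55/100)·(8 − 1) = 1 + 3.85 = 4.85.
Rank 4 is 213 and rank 5 is 237.
Interpolate: 213 + 0.85·(237 − 213) = 213 + 0.85·24 = 233.4.

233.40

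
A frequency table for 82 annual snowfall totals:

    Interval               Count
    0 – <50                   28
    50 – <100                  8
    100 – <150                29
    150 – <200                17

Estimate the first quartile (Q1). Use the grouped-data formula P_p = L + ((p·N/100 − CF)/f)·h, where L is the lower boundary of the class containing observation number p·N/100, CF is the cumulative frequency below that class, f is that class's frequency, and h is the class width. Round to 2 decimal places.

36.61

N = 82; target position k = 25/100 · 82 = 20.5.
Cumulative frequencies: 28, 36, 65, 82.
Observation 20.5 falls in the class 0 – <50.
L = 0, CF = 0, f = 28, h = 50.
P25 = 0 + ((20.5 − 0)/28)·50 = 0 + 36.6071 = 36.6071.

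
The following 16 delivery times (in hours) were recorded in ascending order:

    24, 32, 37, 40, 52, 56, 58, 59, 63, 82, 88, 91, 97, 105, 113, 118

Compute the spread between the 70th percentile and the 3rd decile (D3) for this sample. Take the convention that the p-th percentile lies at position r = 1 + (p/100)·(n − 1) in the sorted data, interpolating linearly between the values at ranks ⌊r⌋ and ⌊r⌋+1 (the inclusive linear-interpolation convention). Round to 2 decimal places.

35.50

n = 16.
P30: r = 5.5; ranks 5–6 are 52, 56; interpolating gives 54.
P70: r = 11.5; ranks 11–12 are 88, 91; interpolating gives 89.5.
Difference: 89.5 − 54 = 35.5.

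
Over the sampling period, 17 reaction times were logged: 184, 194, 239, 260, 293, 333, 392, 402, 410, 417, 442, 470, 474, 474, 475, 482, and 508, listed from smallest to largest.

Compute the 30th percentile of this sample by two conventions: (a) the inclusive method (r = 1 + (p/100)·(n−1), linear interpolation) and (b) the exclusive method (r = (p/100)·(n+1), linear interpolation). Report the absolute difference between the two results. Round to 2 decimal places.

n = 17.
(a) r = 5.8; between ranks 5 (293) and 6 (333): 325.
(b) r = 5.4; between ranks 5 (293) and 6 (333): 309.
|325 − 309| = 16.

16.00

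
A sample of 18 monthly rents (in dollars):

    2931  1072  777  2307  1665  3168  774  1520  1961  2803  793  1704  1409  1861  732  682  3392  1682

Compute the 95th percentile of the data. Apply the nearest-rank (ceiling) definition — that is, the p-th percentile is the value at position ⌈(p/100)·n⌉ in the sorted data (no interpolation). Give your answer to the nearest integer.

Sorted: 682, 732, 774, 777, 793, 1072, 1409, 1520, 1665, 1682, 1704, 1861, 1961, 2307, 2803, 2931, 3168, 3392.
n = 18.
Position = ⌈95/100 · 18⌉ = ⌈17.1⌉ = 18.
The value at rank 18 is 3392.

3392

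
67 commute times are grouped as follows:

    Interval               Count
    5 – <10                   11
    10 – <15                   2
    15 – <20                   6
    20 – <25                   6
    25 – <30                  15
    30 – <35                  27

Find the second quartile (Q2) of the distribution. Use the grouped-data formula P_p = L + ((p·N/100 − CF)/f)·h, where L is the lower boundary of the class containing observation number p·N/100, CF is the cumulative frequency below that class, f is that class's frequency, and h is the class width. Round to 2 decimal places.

27.83

N = 67; target position k = 50/100 · 67 = 33.5.
Cumulative frequencies: 11, 13, 19, 25, 40, 67.
Observation 33.5 falls in the class 25 – <30.
L = 25, CF = 25, f = 15, h = 5.
P50 = 25 + ((33.5 − 25)/15)·5 = 25 + 2.83333 = 27.8333.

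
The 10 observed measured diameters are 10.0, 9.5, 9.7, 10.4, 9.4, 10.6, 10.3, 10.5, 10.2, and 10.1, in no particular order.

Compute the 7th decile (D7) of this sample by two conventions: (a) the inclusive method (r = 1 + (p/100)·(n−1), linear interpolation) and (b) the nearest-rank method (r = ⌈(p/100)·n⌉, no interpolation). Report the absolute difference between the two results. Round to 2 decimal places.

Sorted: 9.4, 9.5, 9.7, 10.0, 10.1, 10.2, 10.3, 10.4, 10.5, 10.6.
n = 10.
(a) r = 7.3; between ranks 7 (10.3) and 8 (10.4): 10.33.
(b) the nearest-rank method: rank 7 → 10.3.
|10.33 − 10.3| = 0.03.

0.03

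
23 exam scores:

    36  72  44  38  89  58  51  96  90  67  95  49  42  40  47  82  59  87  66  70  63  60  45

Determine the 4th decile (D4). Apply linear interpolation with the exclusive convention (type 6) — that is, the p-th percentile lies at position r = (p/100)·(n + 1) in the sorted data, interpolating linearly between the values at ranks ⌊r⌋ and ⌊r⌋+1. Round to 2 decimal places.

Sorted: 36, 38, 40, 42, 44, 45, 47, 49, 51, 58, 59, 60, 63, 66, 67, 70, 72, 82, 87, 89, 90, 95, 96.
n = 23.
r = (40/100)·(23 + 1) = 9.6.
Rank 9 is 51 and rank 10 is 58.
Interpolate: 51 + 0.6·(58 − 51) = 51 + 0.6·7 = 55.2.

55.20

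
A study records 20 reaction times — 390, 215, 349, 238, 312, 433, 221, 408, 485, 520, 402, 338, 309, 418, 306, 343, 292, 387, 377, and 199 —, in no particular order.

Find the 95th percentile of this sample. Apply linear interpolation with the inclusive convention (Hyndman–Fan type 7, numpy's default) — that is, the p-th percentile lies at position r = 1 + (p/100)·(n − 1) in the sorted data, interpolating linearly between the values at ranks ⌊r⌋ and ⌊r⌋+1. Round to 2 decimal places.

Sorted: 199, 215, 221, 238, 292, 306, 309, 312, 338, 343, 349, 377, 387, 390, 402, 408, 418, 433, 485, 520.
n = 20.
r = 1 + (95/100)·(20 − 1) = 1 + 18.05 = 19.05.
Rank 19 is 485 and rank 20 is 520.
Interpolate: 485 + 0.05·(520 − 485) = 485 + 0.05·35 = 486.75.

486.75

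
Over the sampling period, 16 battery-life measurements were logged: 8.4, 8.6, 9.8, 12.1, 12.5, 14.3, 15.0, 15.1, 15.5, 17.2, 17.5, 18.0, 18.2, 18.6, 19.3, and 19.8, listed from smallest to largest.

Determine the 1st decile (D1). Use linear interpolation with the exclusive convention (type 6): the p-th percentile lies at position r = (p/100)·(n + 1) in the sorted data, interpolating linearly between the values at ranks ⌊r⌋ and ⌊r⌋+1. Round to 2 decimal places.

n = 16.
r = (10/100)·(16 + 1) = 1.7.
Rank 1 is 8.4 and rank 2 is 8.6.
Interpolate: 8.4 + 0.7·(8.6 − 8.4) = 8.4 + 0.7·0.2 = 8.54.

8.54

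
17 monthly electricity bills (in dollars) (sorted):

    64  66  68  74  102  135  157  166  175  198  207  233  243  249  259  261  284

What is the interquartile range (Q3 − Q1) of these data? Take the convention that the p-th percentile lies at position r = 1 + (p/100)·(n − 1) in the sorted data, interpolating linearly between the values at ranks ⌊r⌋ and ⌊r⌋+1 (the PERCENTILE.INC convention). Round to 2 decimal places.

141.00

n = 17.
P25: r = 5 (integer) → 102.
P75: r = 13 (integer) → 243.
Difference: 243 − 102 = 141.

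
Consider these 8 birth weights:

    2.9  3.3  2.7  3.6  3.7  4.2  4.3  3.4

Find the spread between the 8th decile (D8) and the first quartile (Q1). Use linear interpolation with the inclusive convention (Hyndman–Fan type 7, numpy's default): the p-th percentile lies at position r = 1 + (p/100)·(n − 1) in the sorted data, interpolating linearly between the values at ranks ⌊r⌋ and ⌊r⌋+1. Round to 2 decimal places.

0.80

Sorted: 2.7, 2.9, 3.3, 3.4, 3.6, 3.7, 4.2, 4.3.
n = 8.
P25: r = 2.75; ranks 2–3 are 2.9, 3.3; interpolating gives 3.2.
P80: r = 6.6; ranks 6–7 are 3.7, 4.2; interpolating gives 4.
Difference: 4 − 3.2 = 0.8.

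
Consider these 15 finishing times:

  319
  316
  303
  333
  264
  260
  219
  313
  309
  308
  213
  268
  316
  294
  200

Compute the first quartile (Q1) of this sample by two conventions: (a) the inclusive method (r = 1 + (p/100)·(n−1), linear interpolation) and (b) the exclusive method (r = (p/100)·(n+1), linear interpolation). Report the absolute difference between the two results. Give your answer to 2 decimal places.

2.00

Sorted: 200, 213, 219, 260, 264, 268, 294, 303, 308, 309, 313, 316, 316, 319, 333.
n = 15.
(a) r = 4.5; between ranks 4 (260) and 5 (264): 262.
(b) r = 4 → value at rank 4 = 260.
|262 − 260| = 2.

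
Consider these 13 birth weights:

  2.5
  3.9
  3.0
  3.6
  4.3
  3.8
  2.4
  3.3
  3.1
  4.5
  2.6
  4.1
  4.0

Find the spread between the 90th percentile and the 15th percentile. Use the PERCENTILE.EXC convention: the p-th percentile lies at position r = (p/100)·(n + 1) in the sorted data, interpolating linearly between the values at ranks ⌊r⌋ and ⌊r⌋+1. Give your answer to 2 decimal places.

Sorted: 2.4, 2.5, 2.6, 3.0, 3.1, 3.3, 3.6, 3.8, 3.9, 4.0, 4.1, 4.3, 4.5.
n = 13.
P15: r = 2.1; ranks 2–3 are 2.5, 2.6; interpolating gives 2.51.
P90: r = 12.6; ranks 12–13 are 4.3, 4.5; interpolating gives 4.42.
Difference: 4.42 − 2.51 = 1.91.

1.91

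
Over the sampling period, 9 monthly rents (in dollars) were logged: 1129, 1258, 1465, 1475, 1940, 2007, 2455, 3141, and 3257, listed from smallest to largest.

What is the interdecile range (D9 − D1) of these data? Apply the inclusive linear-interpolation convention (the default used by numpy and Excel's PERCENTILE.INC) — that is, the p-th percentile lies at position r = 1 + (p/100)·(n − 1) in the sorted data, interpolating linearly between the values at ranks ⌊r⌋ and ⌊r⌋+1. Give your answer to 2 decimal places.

1932.00

n = 9.
P10: r = 1.8; ranks 1–2 are 1129, 1258; interpolating gives 1232.2.
P90: r = 8.2; ranks 8–9 are 3141, 3257; interpolating gives 3164.2.
Difference: 3164.2 − 1232.2 = 1932.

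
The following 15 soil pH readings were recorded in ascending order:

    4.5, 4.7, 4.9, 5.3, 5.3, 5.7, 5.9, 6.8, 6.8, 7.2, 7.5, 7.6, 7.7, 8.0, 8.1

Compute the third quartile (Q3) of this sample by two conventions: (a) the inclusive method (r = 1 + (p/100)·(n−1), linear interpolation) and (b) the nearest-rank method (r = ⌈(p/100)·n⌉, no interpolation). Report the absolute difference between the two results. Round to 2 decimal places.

0.05

n = 15.
(a) r = 11.5; between ranks 11 (7.5) and 12 (7.6): 7.55.
(b) the nearest-rank method: rank 12 → 7.6.
|7.55 − 7.6| = 0.05.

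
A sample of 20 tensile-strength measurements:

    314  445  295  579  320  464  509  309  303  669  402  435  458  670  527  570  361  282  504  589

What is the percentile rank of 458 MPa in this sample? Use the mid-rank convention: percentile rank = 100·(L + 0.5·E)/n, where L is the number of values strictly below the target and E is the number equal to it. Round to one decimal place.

Sorted: 282, 295, 303, 309, 314, 320, 361, 402, 435, 445, 458, 464, 504, 509, 527, 570, 579, 589, 669, 670.
Count below 458: L = 10; count equal: E = 1; n = 20.
Percentile rank = 100·(10 + 0.5·1)/20 = 100·10.5/20 = 52.5.

52.5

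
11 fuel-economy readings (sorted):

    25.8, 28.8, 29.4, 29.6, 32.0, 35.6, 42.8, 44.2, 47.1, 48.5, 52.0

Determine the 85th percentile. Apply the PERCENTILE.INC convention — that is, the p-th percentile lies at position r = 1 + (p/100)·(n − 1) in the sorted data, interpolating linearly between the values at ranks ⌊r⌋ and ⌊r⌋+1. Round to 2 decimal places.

47.80

n = 11.
r = 1 + (85/100)·(11 − 1) = 1 + 8.5 = 9.5.
Rank 9 is 47.1 and rank 10 is 48.5.
Interpolate: 47.1 + 0.5·(48.5 − 47.1) = 47.1 + 0.5·1.4 = 47.8.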